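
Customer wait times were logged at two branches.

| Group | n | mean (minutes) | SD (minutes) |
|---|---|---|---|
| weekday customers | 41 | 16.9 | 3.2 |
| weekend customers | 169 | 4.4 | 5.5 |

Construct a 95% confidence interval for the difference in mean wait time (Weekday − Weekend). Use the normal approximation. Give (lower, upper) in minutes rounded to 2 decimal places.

(11.22, 13.78)

SE₁ = s₁/√n₁ = 3.2/√41 = 0.4998; SE₂ = 5.5/√169 = 0.4231.
Independent samples, unequal variances: SE_diff = √(SE₁² + SE₂²) = √(0.24980004 + 0.17901361) = 0.6548.
z* = 1.960, so margin of error = 1.960 × 0.6548 = 1.2834.
Difference in means = 16.9 − 4.4 = 12.5000.
12.5000 ± 1.2834 → (11.22, 13.78).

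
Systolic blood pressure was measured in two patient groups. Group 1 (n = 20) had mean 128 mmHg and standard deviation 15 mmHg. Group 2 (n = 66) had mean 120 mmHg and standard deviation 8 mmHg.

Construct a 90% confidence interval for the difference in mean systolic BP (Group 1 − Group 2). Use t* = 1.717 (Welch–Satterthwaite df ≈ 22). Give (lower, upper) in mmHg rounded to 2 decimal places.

(2.00, 14.00)

Standard errors of each mean: 15/√20 = 3.3541 and 8/√66 = 0.9847.
SE(x̄₁ − x̄₂) = √(3.3541² + 0.9847²) = 3.4957 for independent samples with unequal variances.
With t* = 1.717, the margin is 1.717 × 3.4957 = 6.0021.
x̄₁ − x̄₂ = 128 − 120 = 8.0000; the interval is 8.0000 ± 6.0021 = (2.00, 14.00).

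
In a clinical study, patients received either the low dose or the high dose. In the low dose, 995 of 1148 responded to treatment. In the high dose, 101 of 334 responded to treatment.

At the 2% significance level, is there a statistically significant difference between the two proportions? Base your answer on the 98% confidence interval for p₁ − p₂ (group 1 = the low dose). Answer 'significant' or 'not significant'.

Sample proportions: 995/1148 = 0.8667, 101/334 = 0.3024.
Each SE is √(p̂(1−p̂)/n): √(0.8667·0.1333/1148) = 0.01003 and √(0.3024·0.6976/334) = 0.02513.
SE(p̂₁ − p̂₂) = √(SE₁² + SE₂²) = √(0.0001006009 + 0.0006315169) = 0.02706, since the two samples are independent.
At 98% confidence z* = 2.326; margin = 2.326 × 0.02706 = 0.06294.
The difference is 0.8667 − 0.3024 = 0.5643, so the interval is 0.5643 ± 0.06294 = (0.50136, 0.62724).
The interval (0.50136, 0.62724) does not contain 0, so the difference is significant.

significant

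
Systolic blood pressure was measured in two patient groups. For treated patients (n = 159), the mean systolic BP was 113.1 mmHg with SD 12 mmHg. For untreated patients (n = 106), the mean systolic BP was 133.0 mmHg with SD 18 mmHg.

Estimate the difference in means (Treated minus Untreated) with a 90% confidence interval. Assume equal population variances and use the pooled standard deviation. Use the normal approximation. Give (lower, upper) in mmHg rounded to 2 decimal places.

Pooled variance s_p² = [158·12² + 105·18²] / (159+106−2) = 215.8631, so s_p = 14.6923.
SE_diff = s_p·√(1/n₁ + 1/n₂) = 14.6923·√(1/159 + 1/106) = 1.8423.
z* = 1.645; margin = 1.645 × 1.8423 = 3.0306.
Difference = 113.1 − 133.0 = -19.9000.
-19.9000 ± 3.0306 → (-22.93, -16.87).

(-22.93, -16.87)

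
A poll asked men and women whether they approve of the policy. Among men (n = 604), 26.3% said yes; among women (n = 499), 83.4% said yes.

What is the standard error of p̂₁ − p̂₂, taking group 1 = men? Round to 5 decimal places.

SE₁ = √(p̂₁(1−p̂₁)/n₁) = √(0.2630·0.7370/604) = 0.01791; SE₂ = √(0.8340·0.1660/499) = 0.01666.
Independent samples: SE of the difference = √(SE₁² + SE₂²) = √(0.0003207681 + 0.0002775556) = 0.02446.

0.02446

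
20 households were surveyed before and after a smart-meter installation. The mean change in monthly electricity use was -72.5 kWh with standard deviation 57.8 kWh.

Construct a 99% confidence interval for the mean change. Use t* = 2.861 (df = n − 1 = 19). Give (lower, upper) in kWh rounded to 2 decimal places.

Paired design: SE = s_d/√n = 57.8/√20 = 12.9245.
t* = 2.861; margin of error = 2.861 × 12.9245 = 36.9770.
-72.5 ± 36.9770 → (-109.48, -35.52).

(-109.48, -35.52)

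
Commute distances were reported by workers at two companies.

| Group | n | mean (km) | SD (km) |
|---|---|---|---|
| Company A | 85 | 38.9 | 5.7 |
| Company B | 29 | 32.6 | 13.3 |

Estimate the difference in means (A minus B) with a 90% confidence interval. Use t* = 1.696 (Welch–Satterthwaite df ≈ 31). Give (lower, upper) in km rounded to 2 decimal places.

Standard errors of each mean: 5.7/√85 = 0.6183 and 13.3/√29 = 2.4697.
SE(x̄₁ − x̄₂) = √(0.6183² + 2.4697²) = 2.5459 for independent samples with unequal variances.
With t* = 1.696, the margin is 1.696 × 2.5459 = 4.3178.
x̄₁ − x̄₂ = 38.9 − 32.6 = 6.3000; the interval is 6.3000 ± 4.3178 = (1.98, 10.62).

(1.98, 10.62)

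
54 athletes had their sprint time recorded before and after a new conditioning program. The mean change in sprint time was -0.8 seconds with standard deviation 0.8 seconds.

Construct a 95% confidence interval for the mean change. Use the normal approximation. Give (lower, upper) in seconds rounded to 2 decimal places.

This is a matched-pairs design, so SE = s_d/√n = 0.8/√54 = 0.1089.
Margin = 1.960 × 0.1089 = 0.2134; the interval is -0.8 ± 0.2134 = (-1.01, -0.59).

(-1.01, -0.59)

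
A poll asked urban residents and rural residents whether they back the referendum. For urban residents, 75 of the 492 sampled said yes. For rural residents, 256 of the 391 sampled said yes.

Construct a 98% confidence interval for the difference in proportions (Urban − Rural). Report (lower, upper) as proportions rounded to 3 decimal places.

Sample proportions: 75/492 = 0.1524, 256/391 = 0.6547.
Each SE is √(p̂(1−p̂)/n): √(0.1524·0.8476/492) = 0.01620 and √(0.6547·0.3453/391) = 0.02405.
SE(p̂₁ − p̂₂) = √(SE₁² + SE₂²) = √(0.00026244 + 0.0005784025) = 0.02900, since the two samples are independent.
At 98% confidence z* = 2.326; margin = 2.326 × 0.02900 = 0.06745.
The difference is 0.1524 − 0.6547 = -0.5023, so the interval is -0.5023 ± 0.06745 = (-0.570, -0.435).

(-0.570, -0.435)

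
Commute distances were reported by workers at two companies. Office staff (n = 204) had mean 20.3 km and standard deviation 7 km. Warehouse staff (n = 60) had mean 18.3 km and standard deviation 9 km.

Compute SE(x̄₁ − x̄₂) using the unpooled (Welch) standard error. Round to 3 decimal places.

Per-group SEs: s₁/√n₁ = 7/√204 = 0.4901, s₂/√n₂ = 9/√60 = 1.1619.
Unpooled SE of the difference: √(0.24019801 + 1.35001161) = 1.2610.

1.261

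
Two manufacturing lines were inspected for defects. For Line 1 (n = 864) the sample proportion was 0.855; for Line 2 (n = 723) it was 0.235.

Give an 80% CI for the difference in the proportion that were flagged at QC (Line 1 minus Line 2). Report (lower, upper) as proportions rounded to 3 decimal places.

(0.595, 0.645)

SE₁ = √(p̂₁(1−p̂₁)/n₁) = √(0.8550·0.1450/864) = 0.01198; SE₂ = √(0.2350·0.7650/723) = 0.01577.
Independent samples: SE of the difference = √(SE₁² + SE₂²) = √(0.0001435204 + 0.0002486929) = 0.01980.
z* for 80% confidence is 1.282, so the margin of error is 1.282 × 0.01980 = 0.02538.
Point estimate p̂₁ − p̂₂ = 0.8550 − 0.2350 = 0.6200.
0.6200 ± 0.02538 → (0.595, 0.645).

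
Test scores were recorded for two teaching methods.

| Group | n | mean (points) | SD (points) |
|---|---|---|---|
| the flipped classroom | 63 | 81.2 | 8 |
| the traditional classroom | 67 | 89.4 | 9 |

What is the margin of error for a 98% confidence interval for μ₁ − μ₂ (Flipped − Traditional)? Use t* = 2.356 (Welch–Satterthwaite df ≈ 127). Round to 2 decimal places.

3.51

Standard errors of each mean: 8/√63 = 1.0079 and 9/√67 = 1.0995.
SE(x̄₁ − x̄₂) = √(1.0079² + 1.0995²) = 1.4916 for independent samples with unequal variances.
With t* = 2.356, the margin is 2.356 × 1.4916 = 3.5142.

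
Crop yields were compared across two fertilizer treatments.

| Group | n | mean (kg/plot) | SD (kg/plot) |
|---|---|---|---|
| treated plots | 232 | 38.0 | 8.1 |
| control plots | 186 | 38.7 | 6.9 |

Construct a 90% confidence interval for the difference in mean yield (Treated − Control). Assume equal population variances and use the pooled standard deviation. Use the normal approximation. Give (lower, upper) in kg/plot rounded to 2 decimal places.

(-1.93, 0.53)

s_p = √[((n₁−1)s₁² + (n₂−1)s₂²)/(n₁+n₂−2)] = √[(231·8.1² + 185·6.9²)/416] = 7.5898.
SE = 7.5898·√(1/232 + 1/186) = 0.7470.
With z* = 1.645, margin = 1.645 × 0.7470 = 1.2288.
x̄₁ − x̄₂ = 38.0 − 38.7 = -0.7000; interval -0.7000 ± 1.2288 = (-1.93, 0.53).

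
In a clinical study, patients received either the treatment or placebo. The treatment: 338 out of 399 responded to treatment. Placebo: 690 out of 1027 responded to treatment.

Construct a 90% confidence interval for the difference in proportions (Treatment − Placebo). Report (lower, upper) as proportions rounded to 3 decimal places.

p̂₁ = 338/399 = 0.8471 and p̂₂ = 690/1027 = 0.6719.
SE₁ = √(p̂₁(1−p̂₁)/n₁) = √(0.8471·0.1529/399) = 0.01802; SE₂ = √(0.6719·0.3281/1027) = 0.01465.
Independent samples: SE of the difference = √(SE₁² + SE₂²) = √(0.0003247204 + 0.0002146225) = 0.02322.
z* for 90% confidence is 1.645, so the margin of error is 1.645 × 0.02322 = 0.03820.
Point estimate p̂₁ − p̂₂ = 0.8471 − 0.6719 = 0.1752.
0.1752 ± 0.03820 → (0.137, 0.213).

(0.137, 0.213)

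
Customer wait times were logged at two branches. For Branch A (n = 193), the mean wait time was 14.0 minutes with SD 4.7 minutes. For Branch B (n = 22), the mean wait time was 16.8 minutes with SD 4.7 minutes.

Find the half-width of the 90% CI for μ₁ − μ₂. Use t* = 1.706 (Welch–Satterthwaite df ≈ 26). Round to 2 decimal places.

1.80

Standard errors of each mean: 4.7/√193 = 0.3383 and 4.7/√22 = 1.0020.
SE(x̄₁ − x̄₂) = √(0.3383² + 1.0020²) = 1.0576 for independent samples with unequal variances.
With t* = 1.706, the margin is 1.706 × 1.0576 = 1.8043.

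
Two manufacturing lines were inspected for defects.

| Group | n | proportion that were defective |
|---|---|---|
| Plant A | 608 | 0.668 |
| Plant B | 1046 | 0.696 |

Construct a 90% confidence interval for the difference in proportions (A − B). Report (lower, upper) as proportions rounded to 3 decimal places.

(-0.067, 0.011)

Each SE is √(p̂(1−p̂)/n): √(0.6680·0.3320/608) = 0.01910 and √(0.6960·0.3040/1046) = 0.01422.
SE(p̂₁ − p̂₂) = √(SE₁² + SE₂²) = √(0.00036481 + 0.0002022084) = 0.02381, since the two samples are independent.
At 90% confidence z* = 1.645; margin = 1.645 × 0.02381 = 0.03917.
The difference is 0.6680 − 0.6960 = -0.0280, so the interval is -0.0280 ± 0.03917 = (-0.067, 0.011).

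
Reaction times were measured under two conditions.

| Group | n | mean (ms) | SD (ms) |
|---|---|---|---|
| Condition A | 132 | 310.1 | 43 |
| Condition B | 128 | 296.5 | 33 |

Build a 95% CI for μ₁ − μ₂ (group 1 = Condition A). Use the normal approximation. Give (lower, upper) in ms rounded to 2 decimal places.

Standard errors of each mean: 43/√132 = 3.7427 and 33/√128 = 2.9168.
SE(x̄₁ − x̄₂) = √(3.7427² + 2.9168²) = 4.7451 for independent samples with unequal variances.
With z* = 1.960, the margin is 1.960 × 4.7451 = 9.3004.
x̄₁ − x̄₂ = 310.1 − 296.5 = 13.6000; the interval is 13.6000 ± 9.3004 = (4.30, 22.90).

(4.30, 22.90)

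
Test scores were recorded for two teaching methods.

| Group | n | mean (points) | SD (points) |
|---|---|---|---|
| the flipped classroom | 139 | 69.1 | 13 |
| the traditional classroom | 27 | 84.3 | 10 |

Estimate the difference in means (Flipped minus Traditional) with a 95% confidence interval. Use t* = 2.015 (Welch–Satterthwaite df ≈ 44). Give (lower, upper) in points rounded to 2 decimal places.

(-19.67, -10.73)

Standard errors of each mean: 13/√139 = 1.1026 and 10/√27 = 1.9245.
SE(x̄₁ − x̄₂) = √(1.1026² + 1.9245²) = 2.2180 for independent samples with unequal variances.
With t* = 2.015, the margin is 2.015 × 2.2180 = 4.4693.
x̄₁ − x̄₂ = 69.1 − 84.3 = -15.2000; the interval is -15.2000 ± 4.4693 = (-19.67, -10.73).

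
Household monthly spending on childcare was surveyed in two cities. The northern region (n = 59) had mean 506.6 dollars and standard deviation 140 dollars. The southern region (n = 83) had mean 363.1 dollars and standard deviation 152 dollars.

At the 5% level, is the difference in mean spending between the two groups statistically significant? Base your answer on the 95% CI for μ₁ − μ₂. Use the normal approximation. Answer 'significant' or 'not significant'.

significant

Per-group SEs: s₁/√n₁ = 140/√59 = 18.2264, s₂/√n₂ = 152/√83 = 16.6842.
Unpooled SE of the difference: √(332.20165696 + 278.36252964) = 24.7096.
Margin of error = z* · SE = 1.960 × 24.7096 = 48.4308.
x̄₁ − x̄₂ = 506.6 − 363.1 = 143.5000.
CI: 143.5000 ± 48.4308 = (95.0692, 191.9308).
The interval (95.0692, 191.9308) does not contain 0, so the difference is significant.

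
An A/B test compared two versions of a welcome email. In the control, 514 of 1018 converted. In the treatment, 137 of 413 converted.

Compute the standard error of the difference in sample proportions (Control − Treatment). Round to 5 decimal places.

0.02797

First, p̂₁ = 514/1018 = 0.5049; p̂₂ = 137/413 = 0.3317.
The two standard errors are √(0.5049×0.4951/1018) = 0.01567 and √(0.3317×0.6683/413) = 0.02317.
Because the samples are independent, SE_diff = √(0.01567² + 0.02317²) = 0.02797.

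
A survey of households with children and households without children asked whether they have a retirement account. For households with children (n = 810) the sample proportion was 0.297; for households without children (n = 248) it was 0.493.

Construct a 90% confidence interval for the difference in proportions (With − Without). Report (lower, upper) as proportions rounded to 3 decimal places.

(-0.255, -0.137)

Each SE is √(p̂(1−p̂)/n): √(0.2970·0.7030/810) = 0.01606 and √(0.4930·0.5070/248) = 0.03175.
SE(p̂₁ − p̂₂) = √(SE₁² + SE₂²) = √(0.0002579236 + 0.0010080625) = 0.03558, since the two samples are independent.
At 90% confidence z* = 1.645; margin = 1.645 × 0.03558 = 0.05853.
The difference is 0.2970 − 0.4930 = -0.1960, so the interval is -0.1960 ± 0.05853 = (-0.255, -0.137).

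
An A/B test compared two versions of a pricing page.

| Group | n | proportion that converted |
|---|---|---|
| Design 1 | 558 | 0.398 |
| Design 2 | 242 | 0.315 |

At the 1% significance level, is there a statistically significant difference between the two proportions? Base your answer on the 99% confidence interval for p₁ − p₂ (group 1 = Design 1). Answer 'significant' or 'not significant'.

The two standard errors are √(0.3980×0.6020/558) = 0.02072 and √(0.3150×0.6850/242) = 0.02986.
Because the samples are independent, SE_diff = √(0.02072² + 0.02986²) = 0.03634.
Using z* = 2.576 for 99%, ME = 2.576 × 0.03634 = 0.09361.
p̂₁ − p̂₂ = 0.0830; interval 0.0830 ± 0.09361 gives (-0.01061, 0.17661).
The interval (-0.01061, 0.17661) contains 0, so the difference is not significant.

not significant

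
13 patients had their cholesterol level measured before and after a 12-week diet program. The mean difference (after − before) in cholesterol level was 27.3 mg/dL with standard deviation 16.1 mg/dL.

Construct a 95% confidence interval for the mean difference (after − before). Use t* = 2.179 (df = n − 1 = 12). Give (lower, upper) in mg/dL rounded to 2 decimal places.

(17.57, 37.03)

Paired design: SE = s_d/√n = 16.1/√13 = 4.4653.
t* = 2.179; margin of error = 2.179 × 4.4653 = 9.7299.
27.3 ± 9.7299 → (17.57, 37.03).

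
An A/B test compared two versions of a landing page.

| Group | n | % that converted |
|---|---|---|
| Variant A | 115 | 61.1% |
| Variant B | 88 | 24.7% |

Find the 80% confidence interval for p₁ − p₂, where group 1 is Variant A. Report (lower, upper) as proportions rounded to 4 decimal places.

(0.2811, 0.4469)

The two standard errors are √(0.6110×0.3890/115) = 0.04546 and √(0.2470×0.7530/88) = 0.04597.
Because the samples are independent, SE_diff = √(0.04546² + 0.04597²) = 0.06465.
Using z* = 1.282 for 80%, ME = 1.282 × 0.06465 = 0.08288.
p̂₁ − p̂₂ = 0.3640; interval 0.3640 ± 0.08288 gives (0.2811, 0.4469).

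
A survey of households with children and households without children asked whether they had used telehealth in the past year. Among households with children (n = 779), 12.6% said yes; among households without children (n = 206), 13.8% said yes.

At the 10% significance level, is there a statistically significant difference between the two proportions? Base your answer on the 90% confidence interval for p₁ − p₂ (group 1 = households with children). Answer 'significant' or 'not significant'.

not significant

SE₁ = √(p̂₁(1−p̂₁)/n₁) = √(0.1260·0.8740/779) = 0.01189; SE₂ = √(0.1380·0.8620/206) = 0.02403.
Independent samples: SE of the difference = √(SE₁² + SE₂²) = √(0.0001413721 + 0.0005774409) = 0.02681.
z* for 90% confidence is 1.645, so the margin of error is 1.645 × 0.02681 = 0.04410.
Point estimate p̂₁ − p̂₂ = 0.1260 − 0.1380 = -0.0120.
-0.0120 ± 0.04410 → (-0.05610, 0.03210).
The interval (-0.05610, 0.03210) contains 0, so the difference is not significant.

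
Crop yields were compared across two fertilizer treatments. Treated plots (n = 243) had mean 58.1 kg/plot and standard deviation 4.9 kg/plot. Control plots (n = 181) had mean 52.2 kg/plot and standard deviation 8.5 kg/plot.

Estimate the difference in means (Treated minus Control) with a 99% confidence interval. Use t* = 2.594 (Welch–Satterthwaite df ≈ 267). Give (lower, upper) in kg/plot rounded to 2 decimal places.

(4.07, 7.73)

Standard errors of each mean: 4.9/√243 = 0.3143 and 8.5/√181 = 0.6318.
SE(x̄₁ − x̄₂) = √(0.3143² + 0.6318²) = 0.7057 for independent samples with unequal variances.
With t* = 2.594, the margin is 2.594 × 0.7057 = 1.8306.
x̄₁ − x̄₂ = 58.1 − 52.2 = 5.9000; the interval is 5.9000 ± 1.8306 = (4.07, 7.73).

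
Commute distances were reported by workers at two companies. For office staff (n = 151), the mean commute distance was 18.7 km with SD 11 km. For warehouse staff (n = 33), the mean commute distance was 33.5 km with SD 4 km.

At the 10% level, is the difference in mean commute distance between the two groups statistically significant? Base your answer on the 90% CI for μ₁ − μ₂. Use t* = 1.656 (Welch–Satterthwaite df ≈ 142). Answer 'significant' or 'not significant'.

significant

Standard errors of each mean: 11/√151 = 0.8952 and 4/√33 = 0.6963.
SE(x̄₁ − x̄₂) = √(0.8952² + 0.6963²) = 1.1341 for independent samples with unequal variances.
With t* = 1.656, the margin is 1.656 × 1.1341 = 1.8781.
x̄₁ − x̄₂ = 18.7 − 33.5 = -14.8000; the interval is -14.8000 ± 1.8781 = (-16.6781, -12.9219).
The interval (-16.6781, -12.9219) does not contain 0, so the difference is significant.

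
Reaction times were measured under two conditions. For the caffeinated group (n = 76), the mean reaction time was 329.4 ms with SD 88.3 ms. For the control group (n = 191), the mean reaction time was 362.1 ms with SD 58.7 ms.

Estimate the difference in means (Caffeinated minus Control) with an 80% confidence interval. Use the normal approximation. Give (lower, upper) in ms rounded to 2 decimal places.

(-46.78, -18.62)

Standard errors of each mean: 88.3/√76 = 10.1287 and 58.7/√191 = 4.2474.
SE(x̄₁ − x̄₂) = √(10.1287² + 4.2474²) = 10.9832 for independent samples with unequal variances.
With z* = 1.282, the margin is 1.282 × 10.9832 = 14.0805.
x̄₁ − x̄₂ = 329.4 − 362.1 = -32.7000; the interval is -32.7000 ± 14.0805 = (-46.78, -18.62).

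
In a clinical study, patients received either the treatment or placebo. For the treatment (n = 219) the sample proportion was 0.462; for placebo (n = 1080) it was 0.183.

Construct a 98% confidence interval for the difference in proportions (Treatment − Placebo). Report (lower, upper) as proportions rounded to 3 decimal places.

(0.196, 0.362)

Each SE is √(p̂(1−p̂)/n): √(0.4620·0.5380/219) = 0.03369 and √(0.1830·0.8170/1080) = 0.01177.
SE(p̂₁ − p̂₂) = √(SE₁² + SE₂²) = √(0.0011350161 + 0.0001385329) = 0.03569, since the two samples are independent.
At 98% confidence z* = 2.326; margin = 2.326 × 0.03569 = 0.08301.
The difference is 0.4620 − 0.1830 = 0.2790, so the interval is 0.2790 ± 0.08301 = (0.196, 0.362).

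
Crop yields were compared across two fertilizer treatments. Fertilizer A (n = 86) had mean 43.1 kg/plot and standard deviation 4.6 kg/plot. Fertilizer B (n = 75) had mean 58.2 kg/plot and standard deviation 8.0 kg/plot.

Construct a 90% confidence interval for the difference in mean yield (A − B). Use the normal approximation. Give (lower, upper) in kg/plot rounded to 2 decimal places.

Per-group SEs: s₁/√n₁ = 4.6/√86 = 0.4960, s₂/√n₂ = 8.0/√75 = 0.9238.
Unpooled SE of the difference: √(0.246016 + 0.85340644) = 1.0485.
Margin of error = z* · SE = 1.645 × 1.0485 = 1.7248.
x̄₁ − x̄₂ = 43.1 − 58.2 = -15.1000.
CI: -15.1000 ± 1.7248 = (-16.82, -13.38).

(-16.82, -13.38)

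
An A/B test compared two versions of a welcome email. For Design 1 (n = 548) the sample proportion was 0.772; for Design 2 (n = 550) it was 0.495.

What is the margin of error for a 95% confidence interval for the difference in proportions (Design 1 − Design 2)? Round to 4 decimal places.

0.0546

SE₁ = √(p̂₁(1−p̂₁)/n₁) = √(0.7720·0.2280/548) = 0.01792; SE₂ = √(0.4950·0.5050/550) = 0.02132.
Independent samples: SE of the difference = √(SE₁² + SE₂²) = √(0.0003211264 + 0.0004545424) = 0.02785.
z* for 95% confidence is 1.960, so the margin of error is 1.960 × 0.02785 = 0.05459.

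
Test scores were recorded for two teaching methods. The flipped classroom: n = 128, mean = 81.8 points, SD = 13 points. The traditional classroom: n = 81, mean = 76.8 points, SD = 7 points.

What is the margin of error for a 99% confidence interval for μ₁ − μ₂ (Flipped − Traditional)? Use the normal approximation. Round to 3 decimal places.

3.574

SE₁ = s₁/√n₁ = 13/√128 = 1.1490; SE₂ = 7/√81 = 0.7778.
Independent samples, unequal variances: SE_diff = √(SE₁² + SE₂²) = √(1.320201 + 0.60497284) = 1.3875.
z* = 2.576, so margin of error = 2.576 × 1.3875 = 3.5742.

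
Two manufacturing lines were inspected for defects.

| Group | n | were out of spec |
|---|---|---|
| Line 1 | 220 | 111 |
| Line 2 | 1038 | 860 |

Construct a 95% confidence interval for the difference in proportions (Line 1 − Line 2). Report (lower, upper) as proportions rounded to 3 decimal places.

(-0.394, -0.254)

Sample proportions: 111/220 = 0.5045, 860/1038 = 0.8285.
Each SE is √(p̂(1−p̂)/n): √(0.5045·0.4955/220) = 0.03371 and √(0.8285·0.1715/1038) = 0.01170.
SE(p̂₁ − p̂₂) = √(SE₁² + SE₂²) = √(0.0011363641 + 0.00013689) = 0.03568, since the two samples are independent.
At 95% confidence z* = 1.960; margin = 1.960 × 0.03568 = 0.06993.
The difference is 0.5045 − 0.8285 = -0.3240, so the interval is -0.3240 ± 0.06993 = (-0.394, -0.254).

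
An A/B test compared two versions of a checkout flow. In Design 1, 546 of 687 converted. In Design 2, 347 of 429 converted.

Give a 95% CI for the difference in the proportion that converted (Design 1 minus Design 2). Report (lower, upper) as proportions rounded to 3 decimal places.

(-0.062, 0.034)

Sample proportions: 546/687 = 0.7948, 347/429 = 0.8089.
Each SE is √(p̂(1−p̂)/n): √(0.7948·0.2052/687) = 0.01541 and √(0.8089·0.1911/429) = 0.01898.
SE(p̂₁ − p̂₂) = √(SE₁² + SE₂²) = √(0.0002374681 + 0.0003602404) = 0.02445, since the two samples are independent.
At 95% confidence z* = 1.960; margin = 1.960 × 0.02445 = 0.04792.
The difference is 0.7948 − 0.8089 = -0.0141, so the interval is -0.0141 ± 0.04792 = (-0.062, 0.034).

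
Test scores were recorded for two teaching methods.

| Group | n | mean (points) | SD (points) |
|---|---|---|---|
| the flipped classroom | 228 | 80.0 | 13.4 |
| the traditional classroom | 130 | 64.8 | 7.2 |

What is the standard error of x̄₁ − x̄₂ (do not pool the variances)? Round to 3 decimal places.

1.089

Per-group SEs: s₁/√n₁ = 13.4/√228 = 0.8874, s₂/√n₂ = 7.2/√130 = 0.6315.
Unpooled SE of the difference: √(0.78747876 + 0.39879225) = 1.0892.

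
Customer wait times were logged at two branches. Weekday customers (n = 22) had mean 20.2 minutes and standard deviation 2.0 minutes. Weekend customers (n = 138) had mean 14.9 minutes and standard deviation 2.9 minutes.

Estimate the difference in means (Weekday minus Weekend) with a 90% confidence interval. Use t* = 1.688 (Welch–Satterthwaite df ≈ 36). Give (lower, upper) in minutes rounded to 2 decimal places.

(4.47, 6.13)

Standard errors of each mean: 2.0/√22 = 0.4264 and 2.9/√138 = 0.2469.
SE(x̄₁ − x̄₂) = √(0.4264² + 0.2469²) = 0.4927 for independent samples with unequal variances.
With t* = 1.688, the margin is 1.688 × 0.4927 = 0.8317.
x̄₁ − x̄₂ = 20.2 − 14.9 = 5.3000; the interval is 5.3000 ± 0.8317 = (4.47, 6.13).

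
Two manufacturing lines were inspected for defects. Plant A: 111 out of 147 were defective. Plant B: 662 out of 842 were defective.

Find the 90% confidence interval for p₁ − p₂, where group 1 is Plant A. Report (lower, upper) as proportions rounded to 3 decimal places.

(-0.094, 0.032)

p̂₁ = 111/147 = 0.7551 and p̂₂ = 662/842 = 0.7862.
SE₁ = √(p̂₁(1−p̂₁)/n₁) = √(0.7551·0.2449/147) = 0.03547; SE₂ = √(0.7862·0.2138/842) = 0.01413.
Independent samples: SE of the difference = √(SE₁² + SE₂²) = √(0.0012581209 + 0.0001996569) = 0.03818.
z* for 90% confidence is 1.645, so the margin of error is 1.645 × 0.03818 = 0.06281.
Point estimate p̂₁ − p̂₂ = 0.7551 − 0.7862 = -0.0311.
-0.0311 ± 0.06281 → (-0.094, 0.032).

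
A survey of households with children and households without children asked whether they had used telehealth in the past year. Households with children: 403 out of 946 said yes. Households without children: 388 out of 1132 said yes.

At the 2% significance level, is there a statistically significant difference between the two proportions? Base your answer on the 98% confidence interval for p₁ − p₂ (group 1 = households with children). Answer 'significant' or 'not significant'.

First, p̂₁ = 403/946 = 0.4260; p̂₂ = 388/1132 = 0.3428.
The two standard errors are √(0.4260×0.5740/946) = 0.01608 and √(0.3428×0.6572/1132) = 0.01411.
Because the samples are independent, SE_diff = √(0.01608² + 0.01411²) = 0.02139.
Using z* = 2.326 for 98%, ME = 2.326 × 0.02139 = 0.04975.
p̂₁ − p̂₂ = 0.0832; interval 0.0832 ± 0.04975 gives (0.03345, 0.13295).
The interval (0.03345, 0.13295) does not contain 0, so the difference is significant.

significant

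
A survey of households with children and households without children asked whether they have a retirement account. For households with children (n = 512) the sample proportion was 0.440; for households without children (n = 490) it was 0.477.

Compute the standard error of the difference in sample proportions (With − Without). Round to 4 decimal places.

SE₁ = √(p̂₁(1−p̂₁)/n₁) = √(0.4400·0.5600/512) = 0.02194; SE₂ = √(0.4770·0.5230/490) = 0.02256.
Independent samples: SE of the difference = √(SE₁² + SE₂²) = √(0.0004813636 + 0.0005089536) = 0.03147.

0.0315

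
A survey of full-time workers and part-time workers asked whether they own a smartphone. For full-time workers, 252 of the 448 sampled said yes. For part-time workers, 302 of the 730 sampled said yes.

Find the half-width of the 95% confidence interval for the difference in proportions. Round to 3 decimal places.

0.058

First, p̂₁ = 252/448 = 0.5625; p̂₂ = 302/730 = 0.4137.
The two standard errors are √(0.5625×0.4375/448) = 0.02344 and √(0.4137×0.5863/730) = 0.01823.
Because the samples are independent, SE_diff = √(0.02344² + 0.01823²) = 0.02969.
Using z* = 1.960 for 95%, ME = 1.960 × 0.02969 = 0.05819.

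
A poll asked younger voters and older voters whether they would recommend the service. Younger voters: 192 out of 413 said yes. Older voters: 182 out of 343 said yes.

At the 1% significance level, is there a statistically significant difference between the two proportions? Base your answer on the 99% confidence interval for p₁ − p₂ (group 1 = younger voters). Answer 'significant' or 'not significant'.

not significant

Sample proportions: 192/413 = 0.4649, 182/343 = 0.5306.
Each SE is √(p̂(1−p̂)/n): √(0.4649·0.5351/413) = 0.02454 and √(0.5306·0.4694/343) = 0.02695.
SE(p̂₁ − p̂₂) = √(SE₁² + SE₂²) = √(0.0006022116 + 0.0007263025) = 0.03645, since the two samples are independent.
At 99% confidence z* = 2.576; margin = 2.576 × 0.03645 = 0.09390.
The difference is 0.4649 − 0.5306 = -0.0657, so the interval is -0.0657 ± 0.09390 = (-0.15960, 0.02820).
The interval (-0.15960, 0.02820) contains 0, so the difference is not significant.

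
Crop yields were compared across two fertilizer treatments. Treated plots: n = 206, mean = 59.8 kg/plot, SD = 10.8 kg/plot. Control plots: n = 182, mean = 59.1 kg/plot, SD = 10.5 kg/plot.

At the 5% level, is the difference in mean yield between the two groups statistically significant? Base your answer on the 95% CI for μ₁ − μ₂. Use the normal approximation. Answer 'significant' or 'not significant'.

Per-group SEs: s₁/√n₁ = 10.8/√206 = 0.7525, s₂/√n₂ = 10.5/√182 = 0.7783.
Unpooled SE of the difference: √(0.56625625 + 0.60575089) = 1.0826.
Margin of error = z* · SE = 1.960 × 1.0826 = 2.1219.
x̄₁ − x̄₂ = 59.8 − 59.1 = 0.7000.
CI: 0.7000 ± 2.1219 = (-1.4219, 2.8219).
The interval (-1.4219, 2.8219) contains 0, so the difference is not significant.

not significant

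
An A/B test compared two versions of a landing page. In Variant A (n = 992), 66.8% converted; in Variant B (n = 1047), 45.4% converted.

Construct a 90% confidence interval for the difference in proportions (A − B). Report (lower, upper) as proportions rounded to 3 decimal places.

SE₁ = √(p̂₁(1−p̂₁)/n₁) = √(0.6680·0.3320/992) = 0.01495; SE₂ = √(0.4540·0.5460/1047) = 0.01539.
Independent samples: SE of the difference = √(SE₁² + SE₂²) = √(0.0002235025 + 0.0002368521) = 0.02146.
z* for 90% confidence is 1.645, so the margin of error is 1.645 × 0.02146 = 0.03530.
Point estimate p̂₁ − p̂₂ = 0.6680 − 0.4540 = 0.2140.
0.2140 ± 0.03530 → (0.179, 0.249).

(0.179, 0.249)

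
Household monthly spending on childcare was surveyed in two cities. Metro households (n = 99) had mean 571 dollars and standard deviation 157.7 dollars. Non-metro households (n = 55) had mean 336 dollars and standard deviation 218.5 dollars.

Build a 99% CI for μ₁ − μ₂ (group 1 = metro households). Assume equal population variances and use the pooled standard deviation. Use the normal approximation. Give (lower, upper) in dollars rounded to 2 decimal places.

(156.31, 313.69)

s_p = √[((n₁−1)s₁² + (n₂−1)s₂²)/(n₁+n₂−2)] = √[(98·157.7² + 54·218.5²)/152] = 181.6458.
SE = 181.6458·√(1/99 + 1/55) = 30.5483.
With z* = 2.576, margin = 2.576 × 30.5483 = 78.6924.
x̄₁ − x̄₂ = 571 − 336 = 235.0000; interval 235.0000 ± 78.6924 = (156.31, 313.69).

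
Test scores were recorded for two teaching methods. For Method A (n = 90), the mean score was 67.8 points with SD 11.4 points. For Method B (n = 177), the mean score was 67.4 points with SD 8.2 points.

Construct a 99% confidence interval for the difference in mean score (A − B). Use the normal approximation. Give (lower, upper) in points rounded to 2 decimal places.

(-3.08, 3.88)

Per-group SEs: s₁/√n₁ = 11.4/√90 = 1.2017, s₂/√n₂ = 8.2/√177 = 0.6163.
Unpooled SE of the difference: √(1.44408289 + 0.37982569) = 1.3505.
Margin of error = z* · SE = 2.576 × 1.3505 = 3.4789.
x̄₁ − x̄₂ = 67.8 − 67.4 = 0.4000.
CI: 0.4000 ± 3.4789 = (-3.08, 3.88).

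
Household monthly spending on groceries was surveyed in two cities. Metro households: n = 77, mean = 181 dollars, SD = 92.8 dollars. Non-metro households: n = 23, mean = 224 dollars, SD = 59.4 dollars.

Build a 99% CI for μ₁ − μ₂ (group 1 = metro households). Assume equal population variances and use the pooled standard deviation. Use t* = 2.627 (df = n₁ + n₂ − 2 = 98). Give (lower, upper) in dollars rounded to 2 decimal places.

s_p = √[((n₁−1)s₁² + (n₂−1)s₂²)/(n₁+n₂−2)] = √[(76·92.8² + 22·59.4²)/98] = 86.4329.
SE = 86.4329·√(1/77 + 1/23) = 20.5386.
With t* = 2.627, margin = 2.627 × 20.5386 = 53.9549.
x̄₁ − x̄₂ = 181 − 224 = -43.0000; interval -43.0000 ± 53.9549 = (-96.95, 10.95).

(-96.95, 10.95)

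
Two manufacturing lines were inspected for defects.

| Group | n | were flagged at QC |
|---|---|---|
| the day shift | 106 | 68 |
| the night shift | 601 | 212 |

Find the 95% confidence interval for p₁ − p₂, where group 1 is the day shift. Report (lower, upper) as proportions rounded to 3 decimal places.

(0.190, 0.388)

Sample proportions: 68/106 = 0.6415, 212/601 = 0.3527.
Each SE is √(p̂(1−p̂)/n): √(0.6415·0.3585/106) = 0.04658 and √(0.3527·0.6473/601) = 0.01949.
SE(p̂₁ − p̂₂) = √(SE₁² + SE₂²) = √(0.0021696964 + 0.0003798601) = 0.05049, since the two samples are independent.
At 95% confidence z* = 1.960; margin = 1.960 × 0.05049 = 0.09896.
The difference is 0.6415 − 0.3527 = 0.2888, so the interval is 0.2888 ± 0.09896 = (0.190, 0.388).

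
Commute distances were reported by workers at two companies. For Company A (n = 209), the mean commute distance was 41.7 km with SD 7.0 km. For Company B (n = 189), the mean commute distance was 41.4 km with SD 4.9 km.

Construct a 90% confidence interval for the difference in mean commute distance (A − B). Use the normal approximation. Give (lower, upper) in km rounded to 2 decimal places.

(-0.69, 1.29)

Per-group SEs: s₁/√n₁ = 7.0/√209 = 0.4842, s₂/√n₂ = 4.9/√189 = 0.3564.
Unpooled SE of the difference: √(0.23444964 + 0.12702096) = 0.6012.
Margin of error = z* · SE = 1.645 × 0.6012 = 0.9890.
x̄₁ − x̄₂ = 41.7 − 41.4 = 0.3000.
CI: 0.3000 ± 0.9890 = (-0.69, 1.29).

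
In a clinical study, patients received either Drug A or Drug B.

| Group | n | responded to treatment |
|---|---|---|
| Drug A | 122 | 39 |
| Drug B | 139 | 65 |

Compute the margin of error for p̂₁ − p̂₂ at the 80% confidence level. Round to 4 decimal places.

0.0766

First, p̂₁ = 39/122 = 0.3197; p̂₂ = 65/139 = 0.4676.
The two standard errors are √(0.3197×0.6803/122) = 0.04222 and √(0.4676×0.5324/139) = 0.04232.
Because the samples are independent, SE_diff = √(0.04222² + 0.04232²) = 0.05978.
Using z* = 1.282 for 80%, ME = 1.282 × 0.05978 = 0.07664.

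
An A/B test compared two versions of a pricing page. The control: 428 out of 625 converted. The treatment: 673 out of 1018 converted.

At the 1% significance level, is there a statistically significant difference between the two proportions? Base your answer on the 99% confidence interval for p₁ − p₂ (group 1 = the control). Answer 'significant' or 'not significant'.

First, p̂₁ = 428/625 = 0.6848; p̂₂ = 673/1018 = 0.6611.
The two standard errors are √(0.6848×0.3152/625) = 0.01858 and √(0.6611×0.3389/1018) = 0.01484.
Because the samples are independent, SE_diff = √(0.01858² + 0.01484²) = 0.02378.
Using z* = 2.576 for 99%, ME = 2.576 × 0.02378 = 0.06126.
p̂₁ − p̂₂ = 0.0237; interval 0.0237 ± 0.06126 gives (-0.03756, 0.08496).
The interval (-0.03756, 0.08496) contains 0, so the difference is not significant.

not significant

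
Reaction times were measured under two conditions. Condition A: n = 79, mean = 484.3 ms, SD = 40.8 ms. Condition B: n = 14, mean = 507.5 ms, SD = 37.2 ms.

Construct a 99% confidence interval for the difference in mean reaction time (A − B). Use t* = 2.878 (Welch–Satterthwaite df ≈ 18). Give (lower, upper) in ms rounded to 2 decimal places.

SE₁ = s₁/√n₁ = 40.8/√79 = 4.5904; SE₂ = 37.2/√14 = 9.9421.
Independent samples, unequal variances: SE_diff = √(SE₁² + SE₂²) = √(21.07177216 + 98.84535241) = 10.9507.
t* = 2.878, so margin of error = 2.878 × 10.9507 = 31.5161.
Difference in means = 484.3 − 507.5 = -23.2000.
-23.2000 ± 31.5161 → (-54.72, 8.32).

(-54.72, 8.32)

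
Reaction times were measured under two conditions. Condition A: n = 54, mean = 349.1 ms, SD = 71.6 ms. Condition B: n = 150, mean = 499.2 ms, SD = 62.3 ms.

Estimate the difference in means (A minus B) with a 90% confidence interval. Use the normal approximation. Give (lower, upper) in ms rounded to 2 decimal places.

Per-group SEs: s₁/√n₁ = 71.6/√54 = 9.7435, s₂/√n₂ = 62.3/√150 = 5.0868.
Unpooled SE of the difference: √(94.93579225 + 25.87553424) = 10.9914.
Margin of error = z* · SE = 1.645 × 10.9914 = 18.0809.
x̄₁ − x̄₂ = 349.1 − 499.2 = -150.1000.
CI: -150.1000 ± 18.0809 = (-168.18, -132.02).

(-168.18, -132.02)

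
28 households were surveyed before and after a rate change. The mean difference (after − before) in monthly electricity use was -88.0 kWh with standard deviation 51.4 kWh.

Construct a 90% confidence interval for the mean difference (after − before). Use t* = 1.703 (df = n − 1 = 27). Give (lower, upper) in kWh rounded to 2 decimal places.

(-104.54, -71.46)

Paired design: SE = s_d/√n = 51.4/√28 = 9.7137.
t* = 1.703; margin of error = 1.703 × 9.7137 = 16.5424.
-88.0 ± 16.5424 → (-104.54, -71.46).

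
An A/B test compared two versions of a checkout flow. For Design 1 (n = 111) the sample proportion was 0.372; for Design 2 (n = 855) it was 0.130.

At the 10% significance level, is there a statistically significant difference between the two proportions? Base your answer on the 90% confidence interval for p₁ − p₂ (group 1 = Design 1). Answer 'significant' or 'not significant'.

significant

SE₁ = √(p̂₁(1−p̂₁)/n₁) = √(0.3720·0.6280/111) = 0.04588; SE₂ = √(0.1300·0.8700/855) = 0.01150.
Independent samples: SE of the difference = √(SE₁² + SE₂²) = √(0.0021049744 + 0.00013225) = 0.04730.
z* for 90% confidence is 1.645, so the margin of error is 1.645 × 0.04730 = 0.07781.
Point estimate p̂₁ − p̂₂ = 0.3720 − 0.1300 = 0.2420.
0.2420 ± 0.07781 → (0.16419, 0.31981).
The interval (0.16419, 0.31981) does not contain 0, so the difference is significant.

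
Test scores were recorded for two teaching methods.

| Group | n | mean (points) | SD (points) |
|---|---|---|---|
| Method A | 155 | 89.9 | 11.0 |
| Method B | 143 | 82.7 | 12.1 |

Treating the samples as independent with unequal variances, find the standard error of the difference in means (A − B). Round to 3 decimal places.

SE₁ = s₁/√n₁ = 11.0/√155 = 0.8835; SE₂ = 12.1/√143 = 1.0119.
Independent samples, unequal variances: SE_diff = √(SE₁² + SE₂²) = √(0.78057225 + 1.02394161) = 1.3433.

1.343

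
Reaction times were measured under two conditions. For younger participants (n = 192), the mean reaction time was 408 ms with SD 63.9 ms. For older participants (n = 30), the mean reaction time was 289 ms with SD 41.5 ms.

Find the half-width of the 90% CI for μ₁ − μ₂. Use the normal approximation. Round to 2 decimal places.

14.59

Standard errors of each mean: 63.9/√192 = 4.6116 and 41.5/√30 = 7.5768.
SE(x̄₁ − x̄₂) = √(4.6116² + 7.5768²) = 8.8699 for independent samples with unequal variances.
With z* = 1.645, the margin is 1.645 × 8.8699 = 14.5910.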